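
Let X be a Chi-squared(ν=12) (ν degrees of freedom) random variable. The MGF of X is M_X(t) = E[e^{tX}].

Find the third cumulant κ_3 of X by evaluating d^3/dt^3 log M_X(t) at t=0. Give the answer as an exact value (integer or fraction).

κ_3 = D^3[K](0) = 96

M_X(t) = (1 - 2*t)^(-6)
K_X(t) = log M_X(t) = -6*log(1 - 2*t)
D^3[K](t) = -96/(8*t^3 - 12*t^2 + 6*t - 1)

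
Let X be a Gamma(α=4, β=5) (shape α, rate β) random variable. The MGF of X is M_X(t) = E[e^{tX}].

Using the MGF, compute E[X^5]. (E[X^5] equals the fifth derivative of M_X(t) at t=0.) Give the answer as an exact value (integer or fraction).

M_X(t) = 625/(5 - t)^4
M^(5)(t) = -4200000/(t^9 - 45*t^8 + 900*t^7 - 10500*t^6 + 78750*t^5 - 393750*t^4 + 1312500*t^3 - 2812500*t^2 + 3515625*t - 1953125)

E[X^5] = M^(5)(0) = 1344/625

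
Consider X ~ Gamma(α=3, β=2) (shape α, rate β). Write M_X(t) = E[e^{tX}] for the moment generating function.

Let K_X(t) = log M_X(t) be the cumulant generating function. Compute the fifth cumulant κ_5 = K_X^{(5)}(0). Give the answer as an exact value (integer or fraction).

κ_5 = K′′′′′(0) = 9/4

M_X(t) = 8/(2 - t)^3
K_X(t) = log M_X(t) = -3*log(2 - t) + 3*log(2)
K′(t) = -3/(t - 2)
K′′(t) = 3/(t^2 - 4*t + 4)
K′′′(t) = -6/(t^3 - 6*t^2 + 12*t - 8)
K′′′′(t) = 18/(t^4 - 8*t^3 + 24*t^2 - 32*t + 16)
K′′′′′(t) = -72/(t^5 - 10*t^4 + 40*t^3 - 80*t^2 + 80*t - 32)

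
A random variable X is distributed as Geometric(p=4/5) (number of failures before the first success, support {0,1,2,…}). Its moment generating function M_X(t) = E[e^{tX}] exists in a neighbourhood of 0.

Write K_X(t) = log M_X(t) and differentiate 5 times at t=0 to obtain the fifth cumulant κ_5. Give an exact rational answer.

M_X(t) = 4/(5*(1 - e^(t)/5))
K_X(t) = log M_X(t) = -log(1 - e^(t)/5) - log(5) + 2*log(2)
dK/dt = -e^(t)/(e^(t) - 5)
d^2K/dt^2 = 5*e^(t)/(e^(2*t) - 10*e^(t) + 25)
d^3K/dt^3 = (-5*e^(2*t) - 25*e^(t))/(e^(3*t) - 15*e^(2*t) + 75*e^(t) - 125)
d^4K/dt^4 = (5*e^(3*t) + 100*e^(2*t) + 125*e^(t))/(e^(4*t) - 20*e^(3*t) + 150*e^(2*t) - 500*e^(t) + 625)
d^5K/dt^5 = (-5*e^(4*t) - 275*e^(3*t) - 1375*e^(2*t) - 625*e^(t))/(e^(5*t) - 25*e^(4*t) + 250*e^(3*t) - 1250*e^(2*t) + 3125*e^(t) - 3125)

κ_5 = d^5K/dt^5 |_{t=0} = 285/128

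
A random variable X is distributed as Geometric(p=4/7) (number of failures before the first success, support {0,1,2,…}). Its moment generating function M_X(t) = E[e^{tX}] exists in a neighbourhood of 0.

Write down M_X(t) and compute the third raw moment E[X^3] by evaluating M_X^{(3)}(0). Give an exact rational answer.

E[X^3] = M′′′(0) = 213/32

M_X(t) = 4/(7*(1 - 3*e^(t)/7))
M′(t) = 12*e^(t)/(9*e^(2*t) - 42*e^(t) + 49)
M′′(t) = (-36*e^(2*t) - 84*e^(t))/(27*e^(3*t) - 189*e^(2*t) + 441*e^(t) - 343)
M′′′(t) = (108*e^(3*t) + 1008*e^(2*t) + 588*e^(t))/(81*e^(4*t) - 756*e^(3*t) + 2646*e^(2*t) - 4116*e^(t) + 2401)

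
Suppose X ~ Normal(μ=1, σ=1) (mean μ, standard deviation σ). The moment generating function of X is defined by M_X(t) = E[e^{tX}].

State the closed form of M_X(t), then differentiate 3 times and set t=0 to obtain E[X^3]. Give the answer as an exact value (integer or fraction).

M_X(t) = e^(t^2/2 + t)
D^3[M](t) = t^3*e^(t)*e^(t^2/2) + 3*t^2*e^(t)*e^(t^2/2) + 6*t*e^(t)*e^(t^2/2) + 4*e^(t)*e^(t^2/2)

E[X^3] = D^3[M](0) = 4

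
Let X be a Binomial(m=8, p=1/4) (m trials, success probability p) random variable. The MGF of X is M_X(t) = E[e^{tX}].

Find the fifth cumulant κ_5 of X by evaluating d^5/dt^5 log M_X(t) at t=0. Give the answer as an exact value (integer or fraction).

κ_5 = K′′′′′(0) = -15/16

M_X(t) = (e^(t)/4 + 3/4)^8
K_X(t) = log M_X(t) = 8*log(e^(t)/4 + 3/4)
K′(t) = 8*e^(t)/(e^(t) + 3)
K′′(t) = 24*e^(t)/(e^(2*t) + 6*e^(t) + 9)
K′′′(t) = (-24*e^(2*t) + 72*e^(t))/(e^(3*t) + 9*e^(2*t) + 27*e^(t) + 27)
K′′′′(t) = (24*e^(3*t) - 288*e^(2*t) + 216*e^(t))/(e^(4*t) + 12*e^(3*t) + 54*e^(2*t) + 108*e^(t) + 81)
K′′′′′(t) = (-24*e^(4*t) + 792*e^(3*t) - 2376*e^(2*t) + 648*e^(t))/(e^(5*t) + 15*e^(4*t) + 90*e^(3*t) + 270*e^(2*t) + 405*e^(t) + 243)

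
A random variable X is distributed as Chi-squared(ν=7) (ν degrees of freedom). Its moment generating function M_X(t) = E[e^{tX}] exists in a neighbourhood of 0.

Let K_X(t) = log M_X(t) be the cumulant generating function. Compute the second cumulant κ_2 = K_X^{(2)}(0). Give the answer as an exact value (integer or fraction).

κ_2 = D^2[K](0) = 14

M_X(t) = (1 - 2*t)^(-7/2)
K_X(t) = log M_X(t) = -7*log(1 - 2*t)/2
D^2[K](t) = 14/(4*t^2 - 4*t + 1)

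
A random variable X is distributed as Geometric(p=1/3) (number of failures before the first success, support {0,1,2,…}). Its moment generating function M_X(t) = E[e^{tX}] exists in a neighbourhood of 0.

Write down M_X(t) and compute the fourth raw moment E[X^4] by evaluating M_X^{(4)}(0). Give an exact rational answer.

E[X^4] = D^4[M](0) = 730

M_X(t) = 1/(3*(1 - 2*e^(t)/3))
D^4[M](t) = (-16*e^(4*t) - 264*e^(3*t) - 396*e^(2*t) - 54*e^(t))/(32*e^(5*t) - 240*e^(4*t) + 720*e^(3*t) - 1080*e^(2*t) + 810*e^(t) - 243)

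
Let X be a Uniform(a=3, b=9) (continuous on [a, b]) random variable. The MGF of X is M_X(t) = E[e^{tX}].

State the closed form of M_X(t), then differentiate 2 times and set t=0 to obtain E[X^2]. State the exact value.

E[X^2] = D^2[M](0) = 39

M_X(t) = (e^(9*t) - e^(3*t))/(6*t)
D^2[M](t) = (81*t^2*e^(9*t) - 9*t^2*e^(3*t) - 18*t*e^(9*t) + 6*t*e^(3*t) + 2*e^(9*t) - 2*e^(3*t))/(6*t^3)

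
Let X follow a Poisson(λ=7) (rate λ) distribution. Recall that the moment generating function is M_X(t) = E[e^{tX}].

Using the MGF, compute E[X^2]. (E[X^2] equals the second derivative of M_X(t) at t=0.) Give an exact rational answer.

M_X(t) = e^(7*e^(t) - 7)
dM/dt = 7*e^(-7)*e^(t)*e^(7*e^(t))
d^2M/dt^2 = (49*e^(2*t)*e^(7*e^(t)) + 7*e^(t)*e^(7*e^(t)))*e^(-7)

E[X^2] = d^2M/dt^2 |_{t=0} = 56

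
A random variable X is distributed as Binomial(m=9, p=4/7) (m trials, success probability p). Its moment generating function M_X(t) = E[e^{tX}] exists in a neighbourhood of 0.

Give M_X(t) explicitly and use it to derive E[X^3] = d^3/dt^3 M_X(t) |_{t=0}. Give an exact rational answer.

M_X(t) = (4*e^(t)/7 + 3/7)^9

E[X^3] = M^(3)(0) = 1188/7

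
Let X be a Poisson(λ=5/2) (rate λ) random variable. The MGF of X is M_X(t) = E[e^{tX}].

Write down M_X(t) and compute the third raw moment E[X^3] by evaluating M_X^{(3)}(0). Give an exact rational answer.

M_X(t) = e^(5*e^(t)/2 - 5/2)
M^(3)(t) = (125*e^(3*t)*e^(5*e^(t)/2) + 150*e^(2*t)*e^(5*e^(t)/2) + 20*e^(t)*e^(5*e^(t)/2))*e^(-5/2)/8

E[X^3] = M^(3)(0) = 295/8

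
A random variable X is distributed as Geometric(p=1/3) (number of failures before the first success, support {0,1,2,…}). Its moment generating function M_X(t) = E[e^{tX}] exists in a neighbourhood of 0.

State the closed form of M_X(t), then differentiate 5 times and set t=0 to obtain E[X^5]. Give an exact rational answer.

M_X(t) = 1/(3*(1 - 2*e^(t)/3))
M′(t) = 2*e^(t)/(4*e^(2*t) - 12*e^(t) + 9)
M′′(t) = (-4*e^(2*t) - 6*e^(t))/(8*e^(3*t) - 36*e^(2*t) + 54*e^(t) - 27)
M′′′(t) = (8*e^(3*t) + 48*e^(2*t) + 18*e^(t))/(16*e^(4*t) - 96*e^(3*t) + 216*e^(2*t) - 216*e^(t) + 81)
M′′′′(t) = (-16*e^(4*t) - 264*e^(3*t) - 396*e^(2*t) - 54*e^(t))/(32*e^(5*t) - 240*e^(4*t) + 720*e^(3*t) - 1080*e^(2*t) + 810*e^(t) - 243)
M′′′′′(t) = (32*e^(5*t) + 1248*e^(4*t) + 4752*e^(3*t) + 2808*e^(2*t) + 162*e^(t))/(64*e^(6*t) - 576*e^(5*t) + 2160*e^(4*t) - 4320*e^(3*t) + 4860*e^(2*t) - 2916*e^(t) + 729)

E[X^5] = M′′′′′(0) = 9002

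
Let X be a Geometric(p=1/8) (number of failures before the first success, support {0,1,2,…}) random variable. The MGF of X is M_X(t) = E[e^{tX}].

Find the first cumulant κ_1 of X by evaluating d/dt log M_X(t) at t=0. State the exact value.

M_X(t) = 1/(8*(1 - 7*e^(t)/8))
K_X(t) = log M_X(t) = -log(1 - 7*e^(t)/8) - 3*log(2)
dK/dt = -7*e^(t)/(7*e^(t) - 8)

κ_1 = dK/dt |_{t=0} = 7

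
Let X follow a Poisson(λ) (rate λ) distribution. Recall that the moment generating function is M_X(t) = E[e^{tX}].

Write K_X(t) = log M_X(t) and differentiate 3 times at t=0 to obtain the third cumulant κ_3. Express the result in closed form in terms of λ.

κ_3 = K^(3)(0) = λ

M_X(t) = e^(λ*(e^(t) - 1))
K_X(t) = log M_X(t) = λ*(e^(t) - 1)
K^(3)(t) = λ*e^(t)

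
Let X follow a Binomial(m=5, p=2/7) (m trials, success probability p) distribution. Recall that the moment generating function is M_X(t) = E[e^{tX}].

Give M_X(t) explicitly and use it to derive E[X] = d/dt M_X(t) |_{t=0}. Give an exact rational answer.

M_X(t) = (2*e^(t)/7 + 5/7)^5
D[M](t) = 160*e^(5*t)/16807 + 1600*e^(4*t)/16807 + 6000*e^(3*t)/16807 + 10000*e^(2*t)/16807 + 6250*e^(t)/16807

E[X] = D[M](0) = 10/7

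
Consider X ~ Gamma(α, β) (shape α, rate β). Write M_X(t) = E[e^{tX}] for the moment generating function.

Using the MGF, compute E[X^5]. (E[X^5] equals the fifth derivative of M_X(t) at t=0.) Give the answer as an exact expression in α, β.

E[X^5] = d^5M/dt^5 |_{t=0} = α*(α^4 + 10*α^3 + 35*α^2 + 50*α + 24)/β^5

M_X(t) = (β/(β - t))^α
dM/dt = -α*β^α*(1/(β - t))^α/(-β + t)
d^2M/dt^2 = (α^2*β^α*(1/(β - t))^α + α*β^α*(1/(β - t))^α)/(β^2 - 2*β*t + t^2)
d^3M/dt^3 = (-α^3*β^α*(1/(β - t))^α - 3*α^2*β^α*(1/(β - t))^α - 2*α*β^α*(1/(β - t))^α)/(-β^3 + 3*β^2*t - 3*β*t^2 + t^3)
d^4M/dt^4 = (α^4*β^α*(1/(β - t))^α + 6*α^3*β^α*(1/(β - t))^α + 11*α^2*β^α*(1/(β - t))^α + 6*α*β^α*(1/(β - t))^α)/(β^4 - 4*β^3*t + 6*β^2*t^2 - 4*β*t^3 + t^4)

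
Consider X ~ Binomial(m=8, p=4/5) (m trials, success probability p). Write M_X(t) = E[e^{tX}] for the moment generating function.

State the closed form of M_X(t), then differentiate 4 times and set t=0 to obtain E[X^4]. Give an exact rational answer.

M_X(t) = (4*e^(t)/5 + 1/5)^8

E[X^4] = M^(4)(0) = 9888/5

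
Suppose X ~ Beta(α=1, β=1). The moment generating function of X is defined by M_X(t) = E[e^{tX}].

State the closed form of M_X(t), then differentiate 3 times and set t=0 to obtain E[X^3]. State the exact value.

M_X(t) = ₁F₁(1; 2; t)
dM/dt = ₁F₁(2; 3; t)/2
d^2M/dt^2 = ₁F₁(3; 4; t)/3
d^3M/dt^3 = ₁F₁(4; 5; t)/4

E[X^3] = d^3M/dt^3 |_{t=0} = 1/4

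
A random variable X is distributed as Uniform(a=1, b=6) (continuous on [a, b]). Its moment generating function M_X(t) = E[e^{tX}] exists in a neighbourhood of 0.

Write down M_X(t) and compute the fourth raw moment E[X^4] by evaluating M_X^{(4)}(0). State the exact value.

E[X^4] = M′′′′(0) = 311

M_X(t) = (e^(6*t) - e^(t))/(5*t)
M′(t) = (6*t*e^(6*t) - t*e^(t) - e^(6*t) + e^(t))/(5*t^2)
M′′(t) = (36*t^2*e^(6*t) - t^2*e^(t) - 12*t*e^(6*t) + 2*t*e^(t) + 2*e^(6*t) - 2*e^(t))/(5*t^3)
M′′′(t) = (216*t^3*e^(6*t) - t^3*e^(t) - 108*t^2*e^(6*t) + 3*t^2*e^(t) + 36*t*e^(6*t) - 6*t*e^(t) - 6*e^(6*t) + 6*e^(t))/(5*t^4)
M′′′′(t) = (1296*t^4*e^(6*t) - t^4*e^(t) - 864*t^3*e^(6*t) + 4*t^3*e^(t) + 432*t^2*e^(6*t) - 12*t^2*e^(t) - 144*t*e^(6*t) + 24*t*e^(t) + 24*e^(6*t) - 24*e^(t))/(5*t^5)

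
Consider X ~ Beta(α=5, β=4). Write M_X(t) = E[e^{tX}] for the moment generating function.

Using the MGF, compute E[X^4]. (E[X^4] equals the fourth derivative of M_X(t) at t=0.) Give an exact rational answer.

E[X^4] = M^(4)(0) = 14/99

M_X(t) = ₁F₁(5; 9; t)
M^(4)(t) = 14*₁F₁(9; 13; t)/99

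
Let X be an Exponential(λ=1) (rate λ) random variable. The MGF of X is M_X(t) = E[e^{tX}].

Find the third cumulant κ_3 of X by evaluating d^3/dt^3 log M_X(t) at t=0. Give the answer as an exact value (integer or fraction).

κ_3 = D^3[K](0) = 2

M_X(t) = 1/(1 - t)
K_X(t) = log M_X(t) = -log(1 - t)
D^3[K](t) = -2/(t^3 - 3*t^2 + 3*t - 1)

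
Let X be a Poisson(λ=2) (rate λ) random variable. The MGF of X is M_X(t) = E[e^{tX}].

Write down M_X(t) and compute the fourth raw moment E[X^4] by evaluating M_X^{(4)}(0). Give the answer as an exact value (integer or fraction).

E[X^4] = M^(4)(0) = 94

M_X(t) = e^(2*e^(t) - 2)
M^(4)(t) = (16*e^(4*t)*e^(2*e^(t)) + 48*e^(3*t)*e^(2*e^(t)) + 28*e^(2*t)*e^(2*e^(t)) + 2*e^(t)*e^(2*e^(t)))*e^(-2)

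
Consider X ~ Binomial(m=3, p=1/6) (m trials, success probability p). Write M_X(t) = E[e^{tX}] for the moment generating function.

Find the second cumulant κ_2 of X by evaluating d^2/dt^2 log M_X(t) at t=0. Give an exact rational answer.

κ_2 = D^2[K](0) = 5/12

M_X(t) = (e^(t)/6 + 5/6)^3
K_X(t) = log M_X(t) = 3*log(e^(t)/6 + 5/6)
D^2[K](t) = 15*e^(t)/(e^(2*t) + 10*e^(t) + 25)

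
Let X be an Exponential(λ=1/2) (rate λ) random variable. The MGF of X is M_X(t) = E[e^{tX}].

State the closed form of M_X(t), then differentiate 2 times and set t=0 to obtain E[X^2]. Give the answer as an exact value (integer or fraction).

M_X(t) = 1/(2*(1/2 - t))
M′(t) = 2/(4*t^2 - 4*t + 1)
M′′(t) = -8/(8*t^3 - 12*t^2 + 6*t - 1)

E[X^2] = M′′(0) = 8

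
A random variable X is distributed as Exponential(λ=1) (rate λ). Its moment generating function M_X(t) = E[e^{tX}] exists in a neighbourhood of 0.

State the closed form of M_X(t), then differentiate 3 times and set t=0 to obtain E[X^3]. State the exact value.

M_X(t) = 1/(1 - t)
D^3[M](t) = 6/(t^4 - 4*t^3 + 6*t^2 - 4*t + 1)

E[X^3] = D^3[M](0) = 6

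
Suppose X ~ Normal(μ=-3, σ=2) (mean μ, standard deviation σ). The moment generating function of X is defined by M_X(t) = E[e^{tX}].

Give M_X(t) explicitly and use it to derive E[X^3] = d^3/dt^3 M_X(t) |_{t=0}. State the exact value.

E[X^3] = D^3[M](0) = -63

M_X(t) = e^(2*t^2 - 3*t)
D^3[M](t) = (64*t^3*e^(2*t^2) - 144*t^2*e^(2*t^2) + 156*t*e^(2*t^2) - 63*e^(2*t^2))*e^(-3*t)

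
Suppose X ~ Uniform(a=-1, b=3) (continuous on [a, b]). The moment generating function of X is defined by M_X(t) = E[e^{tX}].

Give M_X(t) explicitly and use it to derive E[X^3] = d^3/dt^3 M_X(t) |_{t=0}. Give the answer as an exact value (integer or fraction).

M_X(t) = (e^(3*t) - e^(-t))/(4*t)
D^3[M](t) = (27*t^3*e^(4*t) + t^3 - 27*t^2*e^(4*t) + 3*t^2 + 18*t*e^(4*t) + 6*t - 6*e^(4*t) + 6)*e^(-t)/(4*t^4)

E[X^3] = D^3[M](0) = 5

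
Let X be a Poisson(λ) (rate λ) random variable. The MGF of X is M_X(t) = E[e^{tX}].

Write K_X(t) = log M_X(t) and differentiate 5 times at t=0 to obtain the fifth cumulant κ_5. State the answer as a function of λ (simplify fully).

M_X(t) = e^(λ*(e^(t) - 1))
K_X(t) = log M_X(t) = λ*(e^(t) - 1)
K^(5)(t) = λ*e^(t)

κ_5 = K^(5)(0) = λ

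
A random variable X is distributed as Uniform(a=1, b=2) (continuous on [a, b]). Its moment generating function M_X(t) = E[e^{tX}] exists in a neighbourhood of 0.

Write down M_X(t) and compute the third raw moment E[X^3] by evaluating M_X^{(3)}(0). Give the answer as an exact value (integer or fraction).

M_X(t) = (e^(2*t) - e^(t))/t
M′(t) = (2*t*e^(2*t) - t*e^(t) - e^(2*t) + e^(t))/t^2
M′′(t) = (4*t^2*e^(2*t) - t^2*e^(t) - 4*t*e^(2*t) + 2*t*e^(t) + 2*e^(2*t) - 2*e^(t))/t^3
M′′′(t) = (8*t^3*e^(2*t) - t^3*e^(t) - 12*t^2*e^(2*t) + 3*t^2*e^(t) + 12*t*e^(2*t) - 6*t*e^(t) - 6*e^(2*t) + 6*e^(t))/t^4

E[X^3] = M′′′(0) = 15/4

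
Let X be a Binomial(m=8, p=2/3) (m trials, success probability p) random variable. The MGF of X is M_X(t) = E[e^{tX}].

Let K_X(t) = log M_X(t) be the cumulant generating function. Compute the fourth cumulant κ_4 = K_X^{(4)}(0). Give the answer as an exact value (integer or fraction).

M_X(t) = (2*e^(t)/3 + 1/3)^8
K_X(t) = log M_X(t) = 8*log(2*e^(t)/3 + 1/3)
K^(4)(t) = (64*e^(3*t) - 128*e^(2*t) + 16*e^(t))/(16*e^(4*t) + 32*e^(3*t) + 24*e^(2*t) + 8*e^(t) + 1)

κ_4 = K^(4)(0) = -16/27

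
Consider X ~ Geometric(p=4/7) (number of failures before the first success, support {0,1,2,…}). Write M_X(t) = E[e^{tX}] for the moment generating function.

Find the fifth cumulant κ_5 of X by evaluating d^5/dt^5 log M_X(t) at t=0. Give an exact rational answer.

κ_5 = D^5[K](0) = 7035/128

M_X(t) = 4/(7*(1 - 3*e^(t)/7))
K_X(t) = log M_X(t) = -log(1 - 3*e^(t)/7) - log(7) + 2*log(2)
D^5[K](t) = (-567*e^(4*t) - 14553*e^(3*t) - 33957*e^(2*t) - 7203*e^(t))/(243*e^(5*t) - 2835*e^(4*t) + 13230*e^(3*t) - 30870*e^(2*t) + 36015*e^(t) - 16807)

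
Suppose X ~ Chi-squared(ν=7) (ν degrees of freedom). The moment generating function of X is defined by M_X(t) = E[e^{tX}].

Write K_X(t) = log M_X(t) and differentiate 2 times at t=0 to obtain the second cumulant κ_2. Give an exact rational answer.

κ_2 = d^2K/dt^2 |_{t=0} = 14

M_X(t) = (1 - 2*t)^(-7/2)
K_X(t) = log M_X(t) = -7*log(1 - 2*t)/2
dK/dt = -7/(2*t - 1)
d^2K/dt^2 = 14/(4*t^2 - 4*t + 1)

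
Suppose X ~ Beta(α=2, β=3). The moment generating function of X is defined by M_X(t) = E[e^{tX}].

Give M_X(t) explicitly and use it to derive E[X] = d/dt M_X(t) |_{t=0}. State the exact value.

E[X] = M′(0) = 2/5

M_X(t) = ₁F₁(2; 5; t)
M′(t) = 2*₁F₁(3; 6; t)/5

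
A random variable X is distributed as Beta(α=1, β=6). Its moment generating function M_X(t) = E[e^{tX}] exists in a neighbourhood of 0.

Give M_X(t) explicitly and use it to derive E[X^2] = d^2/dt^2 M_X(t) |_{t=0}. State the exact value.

E[X^2] = D^2[M](0) = 1/28

M_X(t) = ₁F₁(1; 7; t)
D^2[M](t) = ₁F₁(3; 9; t)/28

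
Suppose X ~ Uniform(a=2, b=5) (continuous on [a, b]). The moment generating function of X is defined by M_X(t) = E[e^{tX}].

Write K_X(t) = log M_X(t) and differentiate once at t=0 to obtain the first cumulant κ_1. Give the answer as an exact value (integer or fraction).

M_X(t) = (e^(5*t) - e^(2*t))/(3*t)
K_X(t) = log M_X(t) = -log(t) + log(e^(5*t) - e^(2*t)) - log(3)
dK/dt = (5*t*e^(3*t) - 2*t - e^(3*t) + 1)/(t*e^(3*t) - t)

κ_1 = dK/dt |_{t=0} = 7/2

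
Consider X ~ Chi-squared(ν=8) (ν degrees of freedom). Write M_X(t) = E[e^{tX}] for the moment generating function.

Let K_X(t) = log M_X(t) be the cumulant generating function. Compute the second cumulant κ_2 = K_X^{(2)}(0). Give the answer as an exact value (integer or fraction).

κ_2 = K^(2)(0) = 16

M_X(t) = (1 - 2*t)^(-4)
K_X(t) = log M_X(t) = -4*log(1 - 2*t)
K^(2)(t) = 16/(4*t^2 - 4*t + 1)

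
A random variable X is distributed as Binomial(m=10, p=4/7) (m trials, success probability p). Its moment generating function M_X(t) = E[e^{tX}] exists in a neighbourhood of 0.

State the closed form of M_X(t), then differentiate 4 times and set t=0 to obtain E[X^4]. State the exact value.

M_X(t) = (4*e^(t)/7 + 3/7)^10

E[X^4] = M′′′′(0) = 533320/343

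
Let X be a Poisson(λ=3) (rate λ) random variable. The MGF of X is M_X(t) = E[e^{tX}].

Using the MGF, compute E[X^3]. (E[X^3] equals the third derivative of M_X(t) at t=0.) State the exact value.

E[X^3] = D^3[M](0) = 57

M_X(t) = e^(3*e^(t) - 3)
D^3[M](t) = (27*e^(3*t)*e^(3*e^(t)) + 27*e^(2*t)*e^(3*e^(t)) + 3*e^(t)*e^(3*e^(t)))*e^(-3)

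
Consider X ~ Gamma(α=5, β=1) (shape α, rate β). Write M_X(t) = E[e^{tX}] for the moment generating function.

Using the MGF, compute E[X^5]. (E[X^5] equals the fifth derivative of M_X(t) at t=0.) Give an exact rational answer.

E[X^5] = d^5M/dt^5 |_{t=0} = 15120

M_X(t) = (1 - t)^(-5)
dM/dt = 5/(t^6 - 6*t^5 + 15*t^4 - 20*t^3 + 15*t^2 - 6*t + 1)
d^2M/dt^2 = -30/(t^7 - 7*t^6 + 21*t^5 - 35*t^4 + 35*t^3 - 21*t^2 + 7*t - 1)
d^3M/dt^3 = 210/(t^8 - 8*t^7 + 28*t^6 - 56*t^5 + 70*t^4 - 56*t^3 + 28*t^2 - 8*t + 1)
d^4M/dt^4 = -1680/(t^9 - 9*t^8 + 36*t^7 - 84*t^6 + 126*t^5 - 126*t^4 + 84*t^3 - 36*t^2 + 9*t - 1)
d^5M/dt^5 = 15120/(t^10 - 10*t^9 + 45*t^8 - 120*t^7 + 210*t^6 - 252*t^5 + 210*t^4 - 120*t^3 + 45*t^2 - 10*t + 1)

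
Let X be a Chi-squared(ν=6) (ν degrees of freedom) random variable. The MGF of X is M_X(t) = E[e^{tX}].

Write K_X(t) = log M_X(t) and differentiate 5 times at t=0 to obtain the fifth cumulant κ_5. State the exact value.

M_X(t) = (1 - 2*t)^(-3)
K_X(t) = log M_X(t) = -3*log(1 - 2*t)
dK/dt = -6/(2*t - 1)
d^2K/dt^2 = 12/(4*t^2 - 4*t + 1)
d^3K/dt^3 = -48/(8*t^3 - 12*t^2 + 6*t - 1)
d^4K/dt^4 = 288/(16*t^4 - 32*t^3 + 24*t^2 - 8*t + 1)
d^5K/dt^5 = -2304/(32*t^5 - 80*t^4 + 80*t^3 - 40*t^2 + 10*t - 1)

κ_5 = d^5K/dt^5 |_{t=0} = 2304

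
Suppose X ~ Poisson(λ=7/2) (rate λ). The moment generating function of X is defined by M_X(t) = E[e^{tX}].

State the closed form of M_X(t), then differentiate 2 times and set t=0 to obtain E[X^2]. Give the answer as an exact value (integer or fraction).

M_X(t) = e^(7*e^(t)/2 - 7/2)
M^(2)(t) = (49*e^(2*t)*e^(7*e^(t)/2) + 14*e^(t)*e^(7*e^(t)/2))*e^(-7/2)/4

E[X^2] = M^(2)(0) = 63/4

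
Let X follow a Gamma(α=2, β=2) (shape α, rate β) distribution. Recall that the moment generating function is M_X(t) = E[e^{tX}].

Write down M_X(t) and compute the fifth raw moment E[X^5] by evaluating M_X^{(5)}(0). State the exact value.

M_X(t) = 4/(2 - t)^2
M′(t) = -8/(t^3 - 6*t^2 + 12*t - 8)
M′′(t) = 24/(t^4 - 8*t^3 + 24*t^2 - 32*t + 16)
M′′′(t) = -96/(t^5 - 10*t^4 + 40*t^3 - 80*t^2 + 80*t - 32)
M′′′′(t) = 480/(t^6 - 12*t^5 + 60*t^4 - 160*t^3 + 240*t^2 - 192*t + 64)
M′′′′′(t) = -2880/(t^7 - 14*t^6 + 84*t^5 - 280*t^4 + 560*t^3 - 672*t^2 + 448*t - 128)

E[X^5] = M′′′′′(0) = 45/2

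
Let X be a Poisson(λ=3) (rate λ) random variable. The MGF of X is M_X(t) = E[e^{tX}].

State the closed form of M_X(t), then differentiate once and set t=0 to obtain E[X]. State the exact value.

E[X] = M′(0) = 3

M_X(t) = e^(3*e^(t) - 3)
M′(t) = 3*e^(-3)*e^(t)*e^(3*e^(t))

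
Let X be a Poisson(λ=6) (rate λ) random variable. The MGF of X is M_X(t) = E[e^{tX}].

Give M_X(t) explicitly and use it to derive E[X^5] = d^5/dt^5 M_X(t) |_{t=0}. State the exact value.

E[X^5] = M′′′′′(0) = 26682

M_X(t) = e^(6*e^(t) - 6)
M′(t) = 6*e^(-6)*e^(t)*e^(6*e^(t))
M′′(t) = (36*e^(2*t)*e^(6*e^(t)) + 6*e^(t)*e^(6*e^(t)))*e^(-6)
M′′′(t) = (216*e^(3*t)*e^(6*e^(t)) + 108*e^(2*t)*e^(6*e^(t)) + 6*e^(t)*e^(6*e^(t)))*e^(-6)
M′′′′(t) = (1296*e^(4*t)*e^(6*e^(t)) + 1296*e^(3*t)*e^(6*e^(t)) + 252*e^(2*t)*e^(6*e^(t)) + 6*e^(t)*e^(6*e^(t)))*e^(-6)
M′′′′′(t) = (7776*e^(5*t)*e^(6*e^(t)) + 12960*e^(4*t)*e^(6*e^(t)) + 5400*e^(3*t)*e^(6*e^(t)) + 540*e^(2*t)*e^(6*e^(t)) + 6*e^(t)*e^(6*e^(t)))*e^(-6)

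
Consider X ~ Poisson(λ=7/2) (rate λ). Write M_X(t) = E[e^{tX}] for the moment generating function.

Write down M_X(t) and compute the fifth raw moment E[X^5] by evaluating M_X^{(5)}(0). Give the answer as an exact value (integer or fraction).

M_X(t) = e^(7*e^(t)/2 - 7/2)
D^5[M](t) = (16807*e^(5*t)*e^(7*e^(t)/2) + 48020*e^(4*t)*e^(7*e^(t)/2) + 34300*e^(3*t)*e^(7*e^(t)/2) + 5880*e^(2*t)*e^(7*e^(t)/2) + 112*e^(t)*e^(7*e^(t)/2))*e^(-7/2)/32

E[X^5] = D^5[M](0) = 105119/32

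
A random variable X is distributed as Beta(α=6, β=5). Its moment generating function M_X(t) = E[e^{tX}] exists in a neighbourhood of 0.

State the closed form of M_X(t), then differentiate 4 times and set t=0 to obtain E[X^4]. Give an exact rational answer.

E[X^4] = M′′′′(0) = 18/143

M_X(t) = ₁F₁(6; 11; t)
M′(t) = 6*₁F₁(7; 12; t)/11
M′′(t) = 7*₁F₁(8; 13; t)/22
M′′′(t) = 28*₁F₁(9; 14; t)/143
M′′′′(t) = 18*₁F₁(10; 15; t)/143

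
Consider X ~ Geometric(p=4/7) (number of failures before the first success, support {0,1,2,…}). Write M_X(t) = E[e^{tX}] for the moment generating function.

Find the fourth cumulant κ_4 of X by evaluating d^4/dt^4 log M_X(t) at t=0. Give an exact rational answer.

κ_4 = d^4K/dt^4 |_{t=0} = 1491/128

M_X(t) = 4/(7*(1 - 3*e^(t)/7))
K_X(t) = log M_X(t) = -log(1 - 3*e^(t)/7) - log(7) + 2*log(2)
dK/dt = -3*e^(t)/(3*e^(t) - 7)
d^2K/dt^2 = 21*e^(t)/(9*e^(2*t) - 42*e^(t) + 49)
d^3K/dt^3 = (-63*e^(2*t) - 147*e^(t))/(27*e^(3*t) - 189*e^(2*t) + 441*e^(t) - 343)
d^4K/dt^4 = (189*e^(3*t) + 1764*e^(2*t) + 1029*e^(t))/(81*e^(4*t) - 756*e^(3*t) + 2646*e^(2*t) - 4116*e^(t) + 2401)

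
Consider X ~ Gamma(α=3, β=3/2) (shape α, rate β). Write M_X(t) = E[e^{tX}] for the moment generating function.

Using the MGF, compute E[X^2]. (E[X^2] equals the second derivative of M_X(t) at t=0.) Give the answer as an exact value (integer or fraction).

E[X^2] = M′′(0) = 16/3

M_X(t) = 27/(8*(3/2 - t)^3)
M′(t) = 162/(16*t^4 - 96*t^3 + 216*t^2 - 216*t + 81)
M′′(t) = -1296/(32*t^5 - 240*t^4 + 720*t^3 - 1080*t^2 + 810*t - 243)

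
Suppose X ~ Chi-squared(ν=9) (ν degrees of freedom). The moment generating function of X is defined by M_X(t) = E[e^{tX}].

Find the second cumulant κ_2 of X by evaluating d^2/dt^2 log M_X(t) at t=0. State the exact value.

M_X(t) = (1 - 2*t)^(-9/2)
K_X(t) = log M_X(t) = -9*log(1 - 2*t)/2
K′(t) = -9/(2*t - 1)
K′′(t) = 18/(4*t^2 - 4*t + 1)

κ_2 = K′′(0) = 18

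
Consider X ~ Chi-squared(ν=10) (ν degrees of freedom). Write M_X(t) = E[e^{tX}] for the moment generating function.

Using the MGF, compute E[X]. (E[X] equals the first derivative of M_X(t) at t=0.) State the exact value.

E[X] = D[M](0) = 10

M_X(t) = (1 - 2*t)^(-5)
D[M](t) = 10/(64*t^6 - 192*t^5 + 240*t^4 - 160*t^3 + 60*t^2 - 12*t + 1)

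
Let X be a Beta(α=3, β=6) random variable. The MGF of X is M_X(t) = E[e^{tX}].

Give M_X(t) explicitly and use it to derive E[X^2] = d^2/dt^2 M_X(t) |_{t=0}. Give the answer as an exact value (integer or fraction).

E[X^2] = M^(2)(0) = 2/15

M_X(t) = ₁F₁(3; 9; t)
M^(2)(t) = 2*₁F₁(5; 11; t)/15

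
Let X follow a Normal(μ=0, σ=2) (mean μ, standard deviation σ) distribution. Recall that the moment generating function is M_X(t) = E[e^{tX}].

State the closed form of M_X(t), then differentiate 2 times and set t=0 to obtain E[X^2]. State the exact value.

M_X(t) = e^(2*t^2)
D^2[M](t) = 16*t^2*e^(2*t^2) + 4*e^(2*t^2)

E[X^2] = D^2[M](0) = 4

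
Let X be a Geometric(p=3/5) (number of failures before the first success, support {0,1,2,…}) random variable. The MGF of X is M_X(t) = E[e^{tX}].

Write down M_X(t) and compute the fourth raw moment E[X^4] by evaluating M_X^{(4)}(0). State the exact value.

M_X(t) = 3/(5*(1 - 2*e^(t)/5))
M′(t) = 6*e^(t)/(4*e^(2*t) - 20*e^(t) + 25)
M′′(t) = (-12*e^(2*t) - 30*e^(t))/(8*e^(3*t) - 60*e^(2*t) + 150*e^(t) - 125)
M′′′(t) = (24*e^(3*t) + 240*e^(2*t) + 150*e^(t))/(16*e^(4*t) - 160*e^(3*t) + 600*e^(2*t) - 1000*e^(t) + 625)
M′′′′(t) = (-48*e^(4*t) - 1320*e^(3*t) - 3300*e^(2*t) - 750*e^(t))/(32*e^(5*t) - 400*e^(4*t) + 2000*e^(3*t) - 5000*e^(2*t) + 6250*e^(t) - 3125)

E[X^4] = M′′′′(0) = 602/27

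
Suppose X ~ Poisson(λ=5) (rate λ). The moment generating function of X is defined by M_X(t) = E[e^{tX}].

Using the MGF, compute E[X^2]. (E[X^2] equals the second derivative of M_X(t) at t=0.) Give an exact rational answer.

M_X(t) = e^(5*e^(t) - 5)
M′(t) = 5*e^(-5)*e^(t)*e^(5*e^(t))
M′′(t) = (25*e^(2*t)*e^(5*e^(t)) + 5*e^(t)*e^(5*e^(t)))*e^(-5)

E[X^2] = M′′(0) = 30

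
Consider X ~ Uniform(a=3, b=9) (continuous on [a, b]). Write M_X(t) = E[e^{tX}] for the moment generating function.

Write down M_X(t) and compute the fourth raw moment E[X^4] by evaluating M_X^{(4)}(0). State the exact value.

E[X^4] = D^4[M](0) = 9801/5

M_X(t) = (e^(9*t) - e^(3*t))/(6*t)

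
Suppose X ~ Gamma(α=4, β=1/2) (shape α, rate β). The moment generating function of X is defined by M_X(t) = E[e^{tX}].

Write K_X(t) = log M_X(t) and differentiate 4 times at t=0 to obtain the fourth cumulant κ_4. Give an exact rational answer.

κ_4 = d^4K/dt^4 |_{t=0} = 384

M_X(t) = 1/(16*(1/2 - t)^4)
K_X(t) = log M_X(t) = -4*log(1/2 - t) - 4*log(2)
dK/dt = -8/(2*t - 1)
d^2K/dt^2 = 16/(4*t^2 - 4*t + 1)
d^3K/dt^3 = -64/(8*t^3 - 12*t^2 + 6*t - 1)
d^4K/dt^4 = 384/(16*t^4 - 32*t^3 + 24*t^2 - 8*t + 1)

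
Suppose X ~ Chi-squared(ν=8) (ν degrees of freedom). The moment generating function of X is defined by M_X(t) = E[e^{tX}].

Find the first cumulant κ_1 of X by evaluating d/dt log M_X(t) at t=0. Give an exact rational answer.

M_X(t) = (1 - 2*t)^(-4)
K_X(t) = log M_X(t) = -4*log(1 - 2*t)
dK/dt = -8/(2*t - 1)

κ_1 = dK/dt |_{t=0} = 8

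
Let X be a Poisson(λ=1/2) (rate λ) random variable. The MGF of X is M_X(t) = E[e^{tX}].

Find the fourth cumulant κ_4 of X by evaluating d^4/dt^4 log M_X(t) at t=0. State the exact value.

M_X(t) = e^(e^(t)/2 - 1/2)
K_X(t) = log M_X(t) = e^(t)/2 - 1/2
K^(4)(t) = e^(t)/2

κ_4 = K^(4)(0) = 1/2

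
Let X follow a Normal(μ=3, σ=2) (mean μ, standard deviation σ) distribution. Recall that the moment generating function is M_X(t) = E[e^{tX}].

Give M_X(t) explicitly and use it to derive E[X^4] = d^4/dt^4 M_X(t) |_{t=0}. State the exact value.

M_X(t) = e^(2*t^2 + 3*t)
M′(t) = 4*t*e^(3*t)*e^(2*t^2) + 3*e^(3*t)*e^(2*t^2)
M′′(t) = 16*t^2*e^(3*t)*e^(2*t^2) + 24*t*e^(3*t)*e^(2*t^2) + 13*e^(3*t)*e^(2*t^2)
M′′′(t) = 64*t^3*e^(3*t)*e^(2*t^2) + 144*t^2*e^(3*t)*e^(2*t^2) + 156*t*e^(3*t)*e^(2*t^2) + 63*e^(3*t)*e^(2*t^2)
M′′′′(t) = 256*t^4*e^(3*t)*e^(2*t^2) + 768*t^3*e^(3*t)*e^(2*t^2) + 1248*t^2*e^(3*t)*e^(2*t^2) + 1008*t*e^(3*t)*e^(2*t^2) + 345*e^(3*t)*e^(2*t^2)

E[X^4] = M′′′′(0) = 345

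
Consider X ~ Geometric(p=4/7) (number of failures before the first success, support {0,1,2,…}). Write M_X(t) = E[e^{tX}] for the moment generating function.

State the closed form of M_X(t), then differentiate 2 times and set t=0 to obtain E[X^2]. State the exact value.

M_X(t) = 4/(7*(1 - 3*e^(t)/7))
D^2[M](t) = (-36*e^(2*t) - 84*e^(t))/(27*e^(3*t) - 189*e^(2*t) + 441*e^(t) - 343)

E[X^2] = D^2[M](0) = 15/8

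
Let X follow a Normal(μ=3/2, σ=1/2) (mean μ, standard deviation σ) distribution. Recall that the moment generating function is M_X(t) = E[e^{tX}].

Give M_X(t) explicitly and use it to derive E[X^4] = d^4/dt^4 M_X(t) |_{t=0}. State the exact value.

M_X(t) = e^(t^2/8 + 3*t/2)
D^4[M](t) = t^4*e^(3*t/2)*e^(t^2/8)/256 + 3*t^3*e^(3*t/2)*e^(t^2/8)/32 + 15*t^2*e^(3*t/2)*e^(t^2/8)/16 + 9*t*e^(3*t/2)*e^(t^2/8)/2 + 69*e^(3*t/2)*e^(t^2/8)/8

E[X^4] = D^4[M](0) = 69/8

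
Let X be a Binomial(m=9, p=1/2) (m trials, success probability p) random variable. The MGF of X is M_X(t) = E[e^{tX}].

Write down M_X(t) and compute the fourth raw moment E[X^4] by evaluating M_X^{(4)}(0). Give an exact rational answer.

M_X(t) = (e^(t)/2 + 1/2)^9
M′(t) = 9*e^(9*t)/512 + 9*e^(8*t)/64 + 63*e^(7*t)/128 + 63*e^(6*t)/64 + 315*e^(5*t)/256 + 63*e^(4*t)/64 + 63*e^(3*t)/128 + 9*e^(2*t)/64 + 9*e^(t)/512
M′′(t) = 81*e^(9*t)/512 + 9*e^(8*t)/8 + 441*e^(7*t)/128 + 189*e^(6*t)/32 + 1575*e^(5*t)/256 + 63*e^(4*t)/16 + 189*e^(3*t)/128 + 9*e^(2*t)/32 + 9*e^(t)/512
M′′′(t) = 729*e^(9*t)/512 + 9*e^(8*t) + 3087*e^(7*t)/128 + 567*e^(6*t)/16 + 7875*e^(5*t)/256 + 63*e^(4*t)/4 + 567*e^(3*t)/128 + 9*e^(2*t)/16 + 9*e^(t)/512
M′′′′(t) = 6561*e^(9*t)/512 + 72*e^(8*t) + 21609*e^(7*t)/128 + 1701*e^(6*t)/8 + 39375*e^(5*t)/256 + 63*e^(4*t) + 1701*e^(3*t)/128 + 9*e^(2*t)/8 + 9*e^(t)/512

E[X^4] = M′′′′(0) = 1395/2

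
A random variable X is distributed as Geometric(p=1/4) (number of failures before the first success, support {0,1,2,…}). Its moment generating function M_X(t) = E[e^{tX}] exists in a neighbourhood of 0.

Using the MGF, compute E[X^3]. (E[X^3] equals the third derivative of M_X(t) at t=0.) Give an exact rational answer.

E[X^3] = M^(3)(0) = 219

M_X(t) = 1/(4*(1 - 3*e^(t)/4))
M^(3)(t) = (27*e^(3*t) + 144*e^(2*t) + 48*e^(t))/(81*e^(4*t) - 432*e^(3*t) + 864*e^(2*t) - 768*e^(t) + 256)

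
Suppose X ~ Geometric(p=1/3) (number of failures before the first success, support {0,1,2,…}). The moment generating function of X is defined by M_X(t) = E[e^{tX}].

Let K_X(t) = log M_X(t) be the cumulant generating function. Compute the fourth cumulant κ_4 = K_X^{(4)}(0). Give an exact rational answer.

κ_4 = K^(4)(0) = 222

M_X(t) = 1/(3*(1 - 2*e^(t)/3))
K_X(t) = log M_X(t) = -log(1 - 2*e^(t)/3) - log(3)
K^(4)(t) = (24*e^(3*t) + 144*e^(2*t) + 54*e^(t))/(16*e^(4*t) - 96*e^(3*t) + 216*e^(2*t) - 216*e^(t) + 81)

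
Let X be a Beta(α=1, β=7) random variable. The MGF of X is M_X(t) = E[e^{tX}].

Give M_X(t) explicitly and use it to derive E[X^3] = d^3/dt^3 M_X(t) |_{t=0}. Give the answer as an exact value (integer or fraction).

M_X(t) = ₁F₁(1; 8; t)
M^(3)(t) = ₁F₁(4; 11; t)/120

E[X^3] = M^(3)(0) = 1/120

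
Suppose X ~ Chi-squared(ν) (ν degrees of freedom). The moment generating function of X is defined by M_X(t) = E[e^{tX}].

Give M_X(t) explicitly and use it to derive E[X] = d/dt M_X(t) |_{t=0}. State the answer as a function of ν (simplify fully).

M_X(t) = (1 - 2*t)^(-ν/2)
M^(1)(t) = -ν/(2*t*(1 - 2*t)^(ν/2) - (1 - 2*t)^(ν/2))

E[X] = M^(1)(0) = ν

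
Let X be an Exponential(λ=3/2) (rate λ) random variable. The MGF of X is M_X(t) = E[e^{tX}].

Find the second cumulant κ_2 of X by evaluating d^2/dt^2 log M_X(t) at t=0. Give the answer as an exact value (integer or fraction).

κ_2 = D^2[K](0) = 4/9

M_X(t) = 3/(2*(3/2 - t))
K_X(t) = log M_X(t) = -log(3/2 - t) - log(2) + log(3)
D^2[K](t) = 4/(4*t^2 - 12*t + 9)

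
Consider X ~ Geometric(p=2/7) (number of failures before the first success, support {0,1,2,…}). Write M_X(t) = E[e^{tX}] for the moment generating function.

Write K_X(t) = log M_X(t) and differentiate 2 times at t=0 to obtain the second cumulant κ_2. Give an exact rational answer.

M_X(t) = 2/(7*(1 - 5*e^(t)/7))
K_X(t) = log M_X(t) = -log(1 - 5*e^(t)/7) - log(7) + log(2)
K′(t) = -5*e^(t)/(5*e^(t) - 7)
K′′(t) = 35*e^(t)/(25*e^(2*t) - 70*e^(t) + 49)

κ_2 = K′′(0) = 35/4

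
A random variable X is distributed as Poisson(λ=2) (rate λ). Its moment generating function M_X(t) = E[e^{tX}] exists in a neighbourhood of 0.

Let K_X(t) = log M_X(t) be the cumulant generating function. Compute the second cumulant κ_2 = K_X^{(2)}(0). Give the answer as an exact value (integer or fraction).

M_X(t) = e^(2*e^(t) - 2)
K_X(t) = log M_X(t) = 2*e^(t) - 2
dK/dt = 2*e^(t)
d^2K/dt^2 = 2*e^(t)

κ_2 = d^2K/dt^2 |_{t=0} = 2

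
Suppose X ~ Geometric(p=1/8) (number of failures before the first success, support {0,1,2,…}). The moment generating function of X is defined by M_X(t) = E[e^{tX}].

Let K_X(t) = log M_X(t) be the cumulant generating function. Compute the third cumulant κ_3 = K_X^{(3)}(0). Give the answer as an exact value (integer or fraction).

κ_3 = K′′′(0) = 840

M_X(t) = 1/(8*(1 - 7*e^(t)/8))
K_X(t) = log M_X(t) = -log(1 - 7*e^(t)/8) - 3*log(2)
K′(t) = -7*e^(t)/(7*e^(t) - 8)
K′′(t) = 56*e^(t)/(49*e^(2*t) - 112*e^(t) + 64)
K′′′(t) = (-392*e^(2*t) - 448*e^(t))/(343*e^(3*t) - 1176*e^(2*t) + 1344*e^(t) - 512)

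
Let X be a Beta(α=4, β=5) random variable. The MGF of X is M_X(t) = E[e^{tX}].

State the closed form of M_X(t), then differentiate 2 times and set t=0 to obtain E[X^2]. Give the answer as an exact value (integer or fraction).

E[X^2] = d^2M/dt^2 |_{t=0} = 2/9

M_X(t) = ₁F₁(4; 9; t)
dM/dt = 4*₁F₁(5; 10; t)/9
d^2M/dt^2 = 2*₁F₁(6; 11; t)/9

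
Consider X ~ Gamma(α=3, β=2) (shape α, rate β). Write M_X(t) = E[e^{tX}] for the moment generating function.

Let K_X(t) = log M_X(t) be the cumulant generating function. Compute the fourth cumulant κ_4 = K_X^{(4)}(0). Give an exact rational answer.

κ_4 = D^4[K](0) = 9/8

M_X(t) = 8/(2 - t)^3
K_X(t) = log M_X(t) = -3*log(2 - t) + 3*log(2)
D^4[K](t) = 18/(t^4 - 8*t^3 + 24*t^2 - 32*t + 16)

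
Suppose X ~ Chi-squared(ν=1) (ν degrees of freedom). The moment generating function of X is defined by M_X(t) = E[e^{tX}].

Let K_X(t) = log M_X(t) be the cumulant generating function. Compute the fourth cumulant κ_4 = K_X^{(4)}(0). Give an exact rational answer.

M_X(t) = 1/√(1 - 2*t)
K_X(t) = log M_X(t) = -log(1 - 2*t)/2
D^4[K](t) = 48/(16*t^4 - 32*t^3 + 24*t^2 - 8*t + 1)

κ_4 = D^4[K](0) = 48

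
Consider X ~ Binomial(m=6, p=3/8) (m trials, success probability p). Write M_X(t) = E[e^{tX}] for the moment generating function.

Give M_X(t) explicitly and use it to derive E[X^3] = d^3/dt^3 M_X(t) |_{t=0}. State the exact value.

E[X^3] = D^3[M](0) = 1359/64

M_X(t) = (3*e^(t)/8 + 5/8)^6
D^3[M](t) = 19683*e^(6*t)/32768 + 455625*e^(5*t)/131072 + 30375*e^(4*t)/4096 + 455625*e^(3*t)/65536 + 84375*e^(2*t)/32768 + 28125*e^(t)/131072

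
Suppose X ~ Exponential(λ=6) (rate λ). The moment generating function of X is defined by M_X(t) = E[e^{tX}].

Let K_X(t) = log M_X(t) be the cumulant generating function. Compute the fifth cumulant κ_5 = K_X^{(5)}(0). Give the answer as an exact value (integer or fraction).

κ_5 = K^(5)(0) = 1/324

M_X(t) = 6/(6 - t)
K_X(t) = log M_X(t) = -log(6 - t) + log(6)
K^(5)(t) = -24/(t^5 - 30*t^4 + 360*t^3 - 2160*t^2 + 6480*t - 7776)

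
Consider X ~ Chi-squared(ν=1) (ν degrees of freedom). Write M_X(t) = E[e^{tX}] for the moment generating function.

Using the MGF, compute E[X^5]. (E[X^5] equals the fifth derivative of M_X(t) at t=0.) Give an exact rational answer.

E[X^5] = M′′′′′(0) = 945

M_X(t) = 1/√(1 - 2*t)
M′(t) = -1/(2*t*√(1 - 2*t) - √(1 - 2*t))
M′′(t) = 3/(4*t^2*√(1 - 2*t) - 4*t*√(1 - 2*t) + √(1 - 2*t))
M′′′(t) = -15/(8*t^3*√(1 - 2*t) - 12*t^2*√(1 - 2*t) + 6*t*√(1 - 2*t) - √(1 - 2*t))
M′′′′(t) = 105/(16*t^4*√(1 - 2*t) - 32*t^3*√(1 - 2*t) + 24*t^2*√(1 - 2*t) - 8*t*√(1 - 2*t) + √(1 - 2*t))
M′′′′′(t) = -945/(32*t^5*√(1 - 2*t) - 80*t^4*√(1 - 2*t) + 80*t^3*√(1 - 2*t) - 40*t^2*√(1 - 2*t) + 10*t*√(1 - 2*t) - √(1 - 2*t))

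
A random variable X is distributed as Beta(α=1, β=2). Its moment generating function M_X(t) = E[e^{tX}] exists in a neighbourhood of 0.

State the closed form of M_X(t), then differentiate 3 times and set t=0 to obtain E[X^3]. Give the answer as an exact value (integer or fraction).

M_X(t) = ₁F₁(1; 3; t)
dM/dt = ₁F₁(2; 4; t)/3
d^2M/dt^2 = ₁F₁(3; 5; t)/6
d^3M/dt^3 = ₁F₁(4; 6; t)/10

E[X^3] = d^3M/dt^3 |_{t=0} = 1/10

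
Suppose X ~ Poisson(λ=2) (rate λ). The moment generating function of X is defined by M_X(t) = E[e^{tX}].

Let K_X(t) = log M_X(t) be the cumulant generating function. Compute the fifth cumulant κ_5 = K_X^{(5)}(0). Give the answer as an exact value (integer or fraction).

κ_5 = d^5K/dt^5 |_{t=0} = 2

M_X(t) = e^(2*e^(t) - 2)
K_X(t) = log M_X(t) = 2*e^(t) - 2
dK/dt = 2*e^(t)
d^2K/dt^2 = 2*e^(t)
d^3K/dt^3 = 2*e^(t)
d^4K/dt^4 = 2*e^(t)
d^5K/dt^5 = 2*e^(t)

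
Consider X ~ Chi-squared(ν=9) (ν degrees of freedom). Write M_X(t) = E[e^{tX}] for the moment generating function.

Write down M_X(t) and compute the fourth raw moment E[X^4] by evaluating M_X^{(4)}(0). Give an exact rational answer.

E[X^4] = d^4M/dt^4 |_{t=0} = 19305

M_X(t) = (1 - 2*t)^(-9/2)
dM/dt = -9/(32*t^5*√(1 - 2*t) - 80*t^4*√(1 - 2*t) + 80*t^3*√(1 - 2*t) - 40*t^2*√(1 - 2*t) + 10*t*√(1 - 2*t) - √(1 - 2*t))
d^2M/dt^2 = 99/(64*t^6*√(1 - 2*t) - 192*t^5*√(1 - 2*t) + 240*t^4*√(1 - 2*t) - 160*t^3*√(1 - 2*t) + 60*t^2*√(1 - 2*t) - 12*t*√(1 - 2*t) + √(1 - 2*t))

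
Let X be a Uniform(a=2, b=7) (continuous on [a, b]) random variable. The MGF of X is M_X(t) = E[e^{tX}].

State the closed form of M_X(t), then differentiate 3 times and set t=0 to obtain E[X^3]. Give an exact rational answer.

M_X(t) = (e^(7*t) - e^(2*t))/(5*t)
D^3[M](t) = (343*t^3*e^(7*t) - 8*t^3*e^(2*t) - 147*t^2*e^(7*t) + 12*t^2*e^(2*t) + 42*t*e^(7*t) - 12*t*e^(2*t) - 6*e^(7*t) + 6*e^(2*t))/(5*t^4)

E[X^3] = D^3[M](0) = 477/4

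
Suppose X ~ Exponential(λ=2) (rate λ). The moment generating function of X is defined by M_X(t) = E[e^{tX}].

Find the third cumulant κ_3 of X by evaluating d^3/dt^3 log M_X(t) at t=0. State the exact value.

κ_3 = d^3K/dt^3 |_{t=0} = 1/4

M_X(t) = 2/(2 - t)
K_X(t) = log M_X(t) = -log(2 - t) + log(2)
dK/dt = -1/(t - 2)
d^2K/dt^2 = 1/(t^2 - 4*t + 4)
d^3K/dt^3 = -2/(t^3 - 6*t^2 + 12*t - 8)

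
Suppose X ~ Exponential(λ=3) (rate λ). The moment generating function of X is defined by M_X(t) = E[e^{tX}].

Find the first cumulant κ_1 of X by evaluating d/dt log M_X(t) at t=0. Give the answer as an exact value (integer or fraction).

M_X(t) = 3/(3 - t)
K_X(t) = log M_X(t) = -log(3 - t) + log(3)
D[K](t) = -1/(t - 3)

κ_1 = D[K](0) = 1/3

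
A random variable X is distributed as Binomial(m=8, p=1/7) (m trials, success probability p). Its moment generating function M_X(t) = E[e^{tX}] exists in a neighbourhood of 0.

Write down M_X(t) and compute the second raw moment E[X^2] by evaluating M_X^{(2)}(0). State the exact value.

M_X(t) = (e^(t)/7 + 6/7)^8

E[X^2] = d^2M/dt^2 |_{t=0} = 16/7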